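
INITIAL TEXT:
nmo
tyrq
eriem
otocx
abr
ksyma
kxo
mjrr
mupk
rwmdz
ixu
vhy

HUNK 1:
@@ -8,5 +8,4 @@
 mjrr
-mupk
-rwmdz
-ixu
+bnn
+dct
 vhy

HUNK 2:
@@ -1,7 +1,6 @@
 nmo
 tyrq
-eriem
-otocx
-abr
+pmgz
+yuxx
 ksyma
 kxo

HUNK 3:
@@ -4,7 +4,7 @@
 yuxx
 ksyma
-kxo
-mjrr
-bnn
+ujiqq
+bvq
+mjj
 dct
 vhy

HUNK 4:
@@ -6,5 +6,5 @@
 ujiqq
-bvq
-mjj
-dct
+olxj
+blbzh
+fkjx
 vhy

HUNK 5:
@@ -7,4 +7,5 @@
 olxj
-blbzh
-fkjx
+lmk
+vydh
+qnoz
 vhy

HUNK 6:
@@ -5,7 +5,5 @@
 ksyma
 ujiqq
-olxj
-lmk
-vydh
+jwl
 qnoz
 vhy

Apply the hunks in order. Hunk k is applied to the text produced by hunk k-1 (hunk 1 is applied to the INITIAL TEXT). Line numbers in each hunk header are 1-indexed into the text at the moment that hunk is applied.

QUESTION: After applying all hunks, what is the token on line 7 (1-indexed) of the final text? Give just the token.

Answer: jwl

Derivation:
Hunk 1: at line 8 remove [mupk,rwmdz,ixu] add [bnn,dct] -> 11 lines: nmo tyrq eriem otocx abr ksyma kxo mjrr bnn dct vhy
Hunk 2: at line 1 remove [eriem,otocx,abr] add [pmgz,yuxx] -> 10 lines: nmo tyrq pmgz yuxx ksyma kxo mjrr bnn dct vhy
Hunk 3: at line 4 remove [kxo,mjrr,bnn] add [ujiqq,bvq,mjj] -> 10 lines: nmo tyrq pmgz yuxx ksyma ujiqq bvq mjj dct vhy
Hunk 4: at line 6 remove [bvq,mjj,dct] add [olxj,blbzh,fkjx] -> 10 lines: nmo tyrq pmgz yuxx ksyma ujiqq olxj blbzh fkjx vhy
Hunk 5: at line 7 remove [blbzh,fkjx] add [lmk,vydh,qnoz] -> 11 lines: nmo tyrq pmgz yuxx ksyma ujiqq olxj lmk vydh qnoz vhy
Hunk 6: at line 5 remove [olxj,lmk,vydh] add [jwl] -> 9 lines: nmo tyrq pmgz yuxx ksyma ujiqq jwl qnoz vhy
Final line 7: jwl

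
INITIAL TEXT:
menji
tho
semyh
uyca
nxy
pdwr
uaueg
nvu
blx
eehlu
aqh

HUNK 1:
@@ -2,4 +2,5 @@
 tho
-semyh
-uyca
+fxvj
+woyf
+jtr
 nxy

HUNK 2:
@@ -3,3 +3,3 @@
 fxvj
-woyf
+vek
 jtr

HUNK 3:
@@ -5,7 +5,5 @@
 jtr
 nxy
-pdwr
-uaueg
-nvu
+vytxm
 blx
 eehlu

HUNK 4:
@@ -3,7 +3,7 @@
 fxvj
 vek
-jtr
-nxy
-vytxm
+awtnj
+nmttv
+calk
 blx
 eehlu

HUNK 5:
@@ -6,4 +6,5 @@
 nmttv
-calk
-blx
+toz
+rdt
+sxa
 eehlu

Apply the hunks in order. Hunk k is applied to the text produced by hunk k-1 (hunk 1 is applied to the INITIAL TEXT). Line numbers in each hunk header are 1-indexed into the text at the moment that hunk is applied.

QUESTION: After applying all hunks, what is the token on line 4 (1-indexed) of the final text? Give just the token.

Answer: vek

Derivation:
Hunk 1: at line 2 remove [semyh,uyca] add [fxvj,woyf,jtr] -> 12 lines: menji tho fxvj woyf jtr nxy pdwr uaueg nvu blx eehlu aqh
Hunk 2: at line 3 remove [woyf] add [vek] -> 12 lines: menji tho fxvj vek jtr nxy pdwr uaueg nvu blx eehlu aqh
Hunk 3: at line 5 remove [pdwr,uaueg,nvu] add [vytxm] -> 10 lines: menji tho fxvj vek jtr nxy vytxm blx eehlu aqh
Hunk 4: at line 3 remove [jtr,nxy,vytxm] add [awtnj,nmttv,calk] -> 10 lines: menji tho fxvj vek awtnj nmttv calk blx eehlu aqh
Hunk 5: at line 6 remove [calk,blx] add [toz,rdt,sxa] -> 11 lines: menji tho fxvj vek awtnj nmttv toz rdt sxa eehlu aqh
Final line 4: vek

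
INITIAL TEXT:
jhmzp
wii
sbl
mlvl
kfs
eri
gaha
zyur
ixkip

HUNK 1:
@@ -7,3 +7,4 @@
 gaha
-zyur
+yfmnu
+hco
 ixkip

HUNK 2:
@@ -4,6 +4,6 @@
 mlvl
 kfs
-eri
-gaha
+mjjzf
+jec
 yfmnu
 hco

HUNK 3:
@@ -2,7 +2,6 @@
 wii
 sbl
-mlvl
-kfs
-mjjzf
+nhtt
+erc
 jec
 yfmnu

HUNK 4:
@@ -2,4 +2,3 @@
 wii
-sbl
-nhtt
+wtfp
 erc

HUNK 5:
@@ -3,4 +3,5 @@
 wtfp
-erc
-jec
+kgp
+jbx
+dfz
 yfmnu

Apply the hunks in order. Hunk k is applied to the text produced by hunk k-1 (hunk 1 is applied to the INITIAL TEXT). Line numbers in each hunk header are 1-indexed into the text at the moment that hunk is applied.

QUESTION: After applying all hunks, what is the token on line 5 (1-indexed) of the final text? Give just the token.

Answer: jbx

Derivation:
Hunk 1: at line 7 remove [zyur] add [yfmnu,hco] -> 10 lines: jhmzp wii sbl mlvl kfs eri gaha yfmnu hco ixkip
Hunk 2: at line 4 remove [eri,gaha] add [mjjzf,jec] -> 10 lines: jhmzp wii sbl mlvl kfs mjjzf jec yfmnu hco ixkip
Hunk 3: at line 2 remove [mlvl,kfs,mjjzf] add [nhtt,erc] -> 9 lines: jhmzp wii sbl nhtt erc jec yfmnu hco ixkip
Hunk 4: at line 2 remove [sbl,nhtt] add [wtfp] -> 8 lines: jhmzp wii wtfp erc jec yfmnu hco ixkip
Hunk 5: at line 3 remove [erc,jec] add [kgp,jbx,dfz] -> 9 lines: jhmzp wii wtfp kgp jbx dfz yfmnu hco ixkip
Final line 5: jbx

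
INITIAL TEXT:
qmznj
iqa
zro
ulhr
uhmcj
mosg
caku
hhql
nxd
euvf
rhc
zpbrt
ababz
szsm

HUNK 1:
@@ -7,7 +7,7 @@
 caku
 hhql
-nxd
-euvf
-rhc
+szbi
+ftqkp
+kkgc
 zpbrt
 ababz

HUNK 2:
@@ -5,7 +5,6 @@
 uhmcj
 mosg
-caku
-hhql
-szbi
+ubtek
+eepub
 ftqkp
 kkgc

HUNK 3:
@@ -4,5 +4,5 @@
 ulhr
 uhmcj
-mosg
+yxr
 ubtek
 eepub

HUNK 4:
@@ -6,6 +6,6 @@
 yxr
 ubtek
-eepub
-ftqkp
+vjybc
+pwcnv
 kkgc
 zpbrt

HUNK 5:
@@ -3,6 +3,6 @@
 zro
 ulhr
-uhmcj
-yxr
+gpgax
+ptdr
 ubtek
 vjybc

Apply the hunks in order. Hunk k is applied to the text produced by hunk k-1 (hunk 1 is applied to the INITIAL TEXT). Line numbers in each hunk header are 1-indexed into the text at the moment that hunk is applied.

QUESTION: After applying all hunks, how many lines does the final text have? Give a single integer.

Hunk 1: at line 7 remove [nxd,euvf,rhc] add [szbi,ftqkp,kkgc] -> 14 lines: qmznj iqa zro ulhr uhmcj mosg caku hhql szbi ftqkp kkgc zpbrt ababz szsm
Hunk 2: at line 5 remove [caku,hhql,szbi] add [ubtek,eepub] -> 13 lines: qmznj iqa zro ulhr uhmcj mosg ubtek eepub ftqkp kkgc zpbrt ababz szsm
Hunk 3: at line 4 remove [mosg] add [yxr] -> 13 lines: qmznj iqa zro ulhr uhmcj yxr ubtek eepub ftqkp kkgc zpbrt ababz szsm
Hunk 4: at line 6 remove [eepub,ftqkp] add [vjybc,pwcnv] -> 13 lines: qmznj iqa zro ulhr uhmcj yxr ubtek vjybc pwcnv kkgc zpbrt ababz szsm
Hunk 5: at line 3 remove [uhmcj,yxr] add [gpgax,ptdr] -> 13 lines: qmznj iqa zro ulhr gpgax ptdr ubtek vjybc pwcnv kkgc zpbrt ababz szsm
Final line count: 13

Answer: 13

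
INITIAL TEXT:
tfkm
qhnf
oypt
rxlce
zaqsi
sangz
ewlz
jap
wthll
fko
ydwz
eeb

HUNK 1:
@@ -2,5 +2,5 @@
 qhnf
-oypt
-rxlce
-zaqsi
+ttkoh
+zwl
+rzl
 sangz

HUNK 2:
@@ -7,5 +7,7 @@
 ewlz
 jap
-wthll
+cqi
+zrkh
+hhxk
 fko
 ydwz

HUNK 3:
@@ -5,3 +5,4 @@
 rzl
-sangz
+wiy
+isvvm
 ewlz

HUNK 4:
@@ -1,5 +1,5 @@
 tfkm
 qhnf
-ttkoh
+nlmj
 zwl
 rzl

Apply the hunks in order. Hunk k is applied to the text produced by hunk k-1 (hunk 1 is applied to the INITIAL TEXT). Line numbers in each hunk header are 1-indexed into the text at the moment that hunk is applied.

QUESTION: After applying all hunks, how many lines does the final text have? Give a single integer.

Answer: 15

Derivation:
Hunk 1: at line 2 remove [oypt,rxlce,zaqsi] add [ttkoh,zwl,rzl] -> 12 lines: tfkm qhnf ttkoh zwl rzl sangz ewlz jap wthll fko ydwz eeb
Hunk 2: at line 7 remove [wthll] add [cqi,zrkh,hhxk] -> 14 lines: tfkm qhnf ttkoh zwl rzl sangz ewlz jap cqi zrkh hhxk fko ydwz eeb
Hunk 3: at line 5 remove [sangz] add [wiy,isvvm] -> 15 lines: tfkm qhnf ttkoh zwl rzl wiy isvvm ewlz jap cqi zrkh hhxk fko ydwz eeb
Hunk 4: at line 1 remove [ttkoh] add [nlmj] -> 15 lines: tfkm qhnf nlmj zwl rzl wiy isvvm ewlz jap cqi zrkh hhxk fko ydwz eeb
Final line count: 15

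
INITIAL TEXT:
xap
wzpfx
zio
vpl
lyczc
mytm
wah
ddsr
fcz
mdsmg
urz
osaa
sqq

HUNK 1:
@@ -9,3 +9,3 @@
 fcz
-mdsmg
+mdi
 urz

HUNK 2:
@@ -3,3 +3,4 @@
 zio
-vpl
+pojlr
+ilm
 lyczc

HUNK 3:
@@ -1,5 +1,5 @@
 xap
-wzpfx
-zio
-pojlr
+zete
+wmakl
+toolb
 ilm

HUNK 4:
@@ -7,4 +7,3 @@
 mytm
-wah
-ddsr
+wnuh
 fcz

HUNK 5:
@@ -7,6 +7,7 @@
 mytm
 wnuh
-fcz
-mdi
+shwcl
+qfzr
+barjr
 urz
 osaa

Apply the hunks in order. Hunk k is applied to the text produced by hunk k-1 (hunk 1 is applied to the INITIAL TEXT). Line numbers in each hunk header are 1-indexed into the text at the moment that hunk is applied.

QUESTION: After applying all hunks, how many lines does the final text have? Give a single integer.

Answer: 14

Derivation:
Hunk 1: at line 9 remove [mdsmg] add [mdi] -> 13 lines: xap wzpfx zio vpl lyczc mytm wah ddsr fcz mdi urz osaa sqq
Hunk 2: at line 3 remove [vpl] add [pojlr,ilm] -> 14 lines: xap wzpfx zio pojlr ilm lyczc mytm wah ddsr fcz mdi urz osaa sqq
Hunk 3: at line 1 remove [wzpfx,zio,pojlr] add [zete,wmakl,toolb] -> 14 lines: xap zete wmakl toolb ilm lyczc mytm wah ddsr fcz mdi urz osaa sqq
Hunk 4: at line 7 remove [wah,ddsr] add [wnuh] -> 13 lines: xap zete wmakl toolb ilm lyczc mytm wnuh fcz mdi urz osaa sqq
Hunk 5: at line 7 remove [fcz,mdi] add [shwcl,qfzr,barjr] -> 14 lines: xap zete wmakl toolb ilm lyczc mytm wnuh shwcl qfzr barjr urz osaa sqq
Final line count: 14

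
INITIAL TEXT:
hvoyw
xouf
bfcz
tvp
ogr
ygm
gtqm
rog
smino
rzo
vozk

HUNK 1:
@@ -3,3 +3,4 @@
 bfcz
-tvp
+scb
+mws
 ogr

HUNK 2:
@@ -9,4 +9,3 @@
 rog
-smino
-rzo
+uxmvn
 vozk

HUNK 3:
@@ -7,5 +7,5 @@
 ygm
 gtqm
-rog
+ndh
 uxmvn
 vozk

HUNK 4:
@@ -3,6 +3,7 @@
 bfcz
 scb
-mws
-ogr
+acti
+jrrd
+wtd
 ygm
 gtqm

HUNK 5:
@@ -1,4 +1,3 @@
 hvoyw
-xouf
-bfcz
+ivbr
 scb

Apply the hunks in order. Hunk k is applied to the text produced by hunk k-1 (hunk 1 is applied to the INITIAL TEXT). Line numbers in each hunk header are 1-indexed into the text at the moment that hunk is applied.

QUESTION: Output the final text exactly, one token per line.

Hunk 1: at line 3 remove [tvp] add [scb,mws] -> 12 lines: hvoyw xouf bfcz scb mws ogr ygm gtqm rog smino rzo vozk
Hunk 2: at line 9 remove [smino,rzo] add [uxmvn] -> 11 lines: hvoyw xouf bfcz scb mws ogr ygm gtqm rog uxmvn vozk
Hunk 3: at line 7 remove [rog] add [ndh] -> 11 lines: hvoyw xouf bfcz scb mws ogr ygm gtqm ndh uxmvn vozk
Hunk 4: at line 3 remove [mws,ogr] add [acti,jrrd,wtd] -> 12 lines: hvoyw xouf bfcz scb acti jrrd wtd ygm gtqm ndh uxmvn vozk
Hunk 5: at line 1 remove [xouf,bfcz] add [ivbr] -> 11 lines: hvoyw ivbr scb acti jrrd wtd ygm gtqm ndh uxmvn vozk

Answer: hvoyw
ivbr
scb
acti
jrrd
wtd
ygm
gtqm
ndh
uxmvn
vozk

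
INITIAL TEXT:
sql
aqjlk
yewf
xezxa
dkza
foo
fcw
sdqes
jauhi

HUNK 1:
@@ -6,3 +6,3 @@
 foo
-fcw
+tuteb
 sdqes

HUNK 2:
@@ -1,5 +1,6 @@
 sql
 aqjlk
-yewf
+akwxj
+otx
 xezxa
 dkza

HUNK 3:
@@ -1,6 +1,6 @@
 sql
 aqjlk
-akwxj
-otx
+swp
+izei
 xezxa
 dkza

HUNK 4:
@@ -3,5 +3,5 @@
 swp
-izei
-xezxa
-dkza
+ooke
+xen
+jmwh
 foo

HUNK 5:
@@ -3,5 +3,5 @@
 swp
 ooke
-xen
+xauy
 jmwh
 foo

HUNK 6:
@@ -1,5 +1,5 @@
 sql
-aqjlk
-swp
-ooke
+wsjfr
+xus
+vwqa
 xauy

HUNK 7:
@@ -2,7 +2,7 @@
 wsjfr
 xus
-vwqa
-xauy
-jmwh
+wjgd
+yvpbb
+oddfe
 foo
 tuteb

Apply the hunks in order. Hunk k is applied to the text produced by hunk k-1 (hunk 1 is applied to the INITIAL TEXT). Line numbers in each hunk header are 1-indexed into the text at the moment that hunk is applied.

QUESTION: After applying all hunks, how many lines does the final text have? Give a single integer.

Hunk 1: at line 6 remove [fcw] add [tuteb] -> 9 lines: sql aqjlk yewf xezxa dkza foo tuteb sdqes jauhi
Hunk 2: at line 1 remove [yewf] add [akwxj,otx] -> 10 lines: sql aqjlk akwxj otx xezxa dkza foo tuteb sdqes jauhi
Hunk 3: at line 1 remove [akwxj,otx] add [swp,izei] -> 10 lines: sql aqjlk swp izei xezxa dkza foo tuteb sdqes jauhi
Hunk 4: at line 3 remove [izei,xezxa,dkza] add [ooke,xen,jmwh] -> 10 lines: sql aqjlk swp ooke xen jmwh foo tuteb sdqes jauhi
Hunk 5: at line 3 remove [xen] add [xauy] -> 10 lines: sql aqjlk swp ooke xauy jmwh foo tuteb sdqes jauhi
Hunk 6: at line 1 remove [aqjlk,swp,ooke] add [wsjfr,xus,vwqa] -> 10 lines: sql wsjfr xus vwqa xauy jmwh foo tuteb sdqes jauhi
Hunk 7: at line 2 remove [vwqa,xauy,jmwh] add [wjgd,yvpbb,oddfe] -> 10 lines: sql wsjfr xus wjgd yvpbb oddfe foo tuteb sdqes jauhi
Final line count: 10

Answer: 10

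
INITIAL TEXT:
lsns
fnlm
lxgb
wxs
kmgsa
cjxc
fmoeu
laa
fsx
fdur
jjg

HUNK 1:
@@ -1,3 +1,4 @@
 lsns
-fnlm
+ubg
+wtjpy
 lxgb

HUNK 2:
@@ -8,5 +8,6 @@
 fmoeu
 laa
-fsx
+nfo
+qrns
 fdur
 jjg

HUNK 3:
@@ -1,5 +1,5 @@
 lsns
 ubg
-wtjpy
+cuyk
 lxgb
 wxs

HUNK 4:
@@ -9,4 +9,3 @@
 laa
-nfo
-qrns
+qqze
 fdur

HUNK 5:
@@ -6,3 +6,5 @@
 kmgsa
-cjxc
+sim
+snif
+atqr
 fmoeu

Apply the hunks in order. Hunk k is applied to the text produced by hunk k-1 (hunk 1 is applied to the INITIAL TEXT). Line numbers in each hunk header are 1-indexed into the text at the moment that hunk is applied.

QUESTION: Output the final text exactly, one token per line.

Answer: lsns
ubg
cuyk
lxgb
wxs
kmgsa
sim
snif
atqr
fmoeu
laa
qqze
fdur
jjg

Derivation:
Hunk 1: at line 1 remove [fnlm] add [ubg,wtjpy] -> 12 lines: lsns ubg wtjpy lxgb wxs kmgsa cjxc fmoeu laa fsx fdur jjg
Hunk 2: at line 8 remove [fsx] add [nfo,qrns] -> 13 lines: lsns ubg wtjpy lxgb wxs kmgsa cjxc fmoeu laa nfo qrns fdur jjg
Hunk 3: at line 1 remove [wtjpy] add [cuyk] -> 13 lines: lsns ubg cuyk lxgb wxs kmgsa cjxc fmoeu laa nfo qrns fdur jjg
Hunk 4: at line 9 remove [nfo,qrns] add [qqze] -> 12 lines: lsns ubg cuyk lxgb wxs kmgsa cjxc fmoeu laa qqze fdur jjg
Hunk 5: at line 6 remove [cjxc] add [sim,snif,atqr] -> 14 lines: lsns ubg cuyk lxgb wxs kmgsa sim snif atqr fmoeu laa qqze fdur jjg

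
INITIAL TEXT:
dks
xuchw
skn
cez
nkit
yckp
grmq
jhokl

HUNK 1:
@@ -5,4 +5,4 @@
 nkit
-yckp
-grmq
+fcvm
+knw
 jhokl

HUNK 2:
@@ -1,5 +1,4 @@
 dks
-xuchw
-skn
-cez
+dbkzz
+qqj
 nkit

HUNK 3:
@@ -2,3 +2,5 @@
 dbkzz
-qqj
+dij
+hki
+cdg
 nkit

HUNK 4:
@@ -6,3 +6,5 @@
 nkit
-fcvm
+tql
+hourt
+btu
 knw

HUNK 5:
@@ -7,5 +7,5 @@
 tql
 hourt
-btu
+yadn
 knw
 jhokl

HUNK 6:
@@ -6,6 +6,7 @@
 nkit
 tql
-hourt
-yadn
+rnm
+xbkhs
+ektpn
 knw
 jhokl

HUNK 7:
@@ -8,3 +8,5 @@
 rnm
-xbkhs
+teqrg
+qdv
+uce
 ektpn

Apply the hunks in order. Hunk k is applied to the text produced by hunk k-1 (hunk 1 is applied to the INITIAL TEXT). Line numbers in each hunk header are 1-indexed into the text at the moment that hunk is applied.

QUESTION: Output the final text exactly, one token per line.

Hunk 1: at line 5 remove [yckp,grmq] add [fcvm,knw] -> 8 lines: dks xuchw skn cez nkit fcvm knw jhokl
Hunk 2: at line 1 remove [xuchw,skn,cez] add [dbkzz,qqj] -> 7 lines: dks dbkzz qqj nkit fcvm knw jhokl
Hunk 3: at line 2 remove [qqj] add [dij,hki,cdg] -> 9 lines: dks dbkzz dij hki cdg nkit fcvm knw jhokl
Hunk 4: at line 6 remove [fcvm] add [tql,hourt,btu] -> 11 lines: dks dbkzz dij hki cdg nkit tql hourt btu knw jhokl
Hunk 5: at line 7 remove [btu] add [yadn] -> 11 lines: dks dbkzz dij hki cdg nkit tql hourt yadn knw jhokl
Hunk 6: at line 6 remove [hourt,yadn] add [rnm,xbkhs,ektpn] -> 12 lines: dks dbkzz dij hki cdg nkit tql rnm xbkhs ektpn knw jhokl
Hunk 7: at line 8 remove [xbkhs] add [teqrg,qdv,uce] -> 14 lines: dks dbkzz dij hki cdg nkit tql rnm teqrg qdv uce ektpn knw jhokl

Answer: dks
dbkzz
dij
hki
cdg
nkit
tql
rnm
teqrg
qdv
uce
ektpn
knw
jhokl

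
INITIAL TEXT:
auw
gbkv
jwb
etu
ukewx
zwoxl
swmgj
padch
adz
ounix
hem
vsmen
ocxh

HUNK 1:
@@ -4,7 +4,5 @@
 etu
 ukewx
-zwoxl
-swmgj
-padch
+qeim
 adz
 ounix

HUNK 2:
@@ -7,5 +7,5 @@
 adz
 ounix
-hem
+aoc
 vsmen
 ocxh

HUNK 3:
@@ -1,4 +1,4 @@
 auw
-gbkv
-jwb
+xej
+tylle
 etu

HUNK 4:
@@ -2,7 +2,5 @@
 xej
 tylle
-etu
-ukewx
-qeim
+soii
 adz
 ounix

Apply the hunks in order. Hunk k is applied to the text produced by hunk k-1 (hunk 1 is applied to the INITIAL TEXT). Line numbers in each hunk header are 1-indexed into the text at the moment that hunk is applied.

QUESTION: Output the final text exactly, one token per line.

Answer: auw
xej
tylle
soii
adz
ounix
aoc
vsmen
ocxh

Derivation:
Hunk 1: at line 4 remove [zwoxl,swmgj,padch] add [qeim] -> 11 lines: auw gbkv jwb etu ukewx qeim adz ounix hem vsmen ocxh
Hunk 2: at line 7 remove [hem] add [aoc] -> 11 lines: auw gbkv jwb etu ukewx qeim adz ounix aoc vsmen ocxh
Hunk 3: at line 1 remove [gbkv,jwb] add [xej,tylle] -> 11 lines: auw xej tylle etu ukewx qeim adz ounix aoc vsmen ocxh
Hunk 4: at line 2 remove [etu,ukewx,qeim] add [soii] -> 9 lines: auw xej tylle soii adz ounix aoc vsmen ocxh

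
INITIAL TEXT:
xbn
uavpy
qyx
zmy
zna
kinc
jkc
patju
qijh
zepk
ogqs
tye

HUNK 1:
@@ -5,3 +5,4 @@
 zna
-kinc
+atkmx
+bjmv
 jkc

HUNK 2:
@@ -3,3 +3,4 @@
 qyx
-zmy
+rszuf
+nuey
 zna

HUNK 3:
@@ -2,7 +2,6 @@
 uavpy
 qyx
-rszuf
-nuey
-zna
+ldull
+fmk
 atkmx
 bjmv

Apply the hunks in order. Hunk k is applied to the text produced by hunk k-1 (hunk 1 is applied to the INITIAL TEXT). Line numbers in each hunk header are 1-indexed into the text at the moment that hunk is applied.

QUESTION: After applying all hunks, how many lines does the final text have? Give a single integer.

Hunk 1: at line 5 remove [kinc] add [atkmx,bjmv] -> 13 lines: xbn uavpy qyx zmy zna atkmx bjmv jkc patju qijh zepk ogqs tye
Hunk 2: at line 3 remove [zmy] add [rszuf,nuey] -> 14 lines: xbn uavpy qyx rszuf nuey zna atkmx bjmv jkc patju qijh zepk ogqs tye
Hunk 3: at line 2 remove [rszuf,nuey,zna] add [ldull,fmk] -> 13 lines: xbn uavpy qyx ldull fmk atkmx bjmv jkc patju qijh zepk ogqs tye
Final line count: 13

Answer: 13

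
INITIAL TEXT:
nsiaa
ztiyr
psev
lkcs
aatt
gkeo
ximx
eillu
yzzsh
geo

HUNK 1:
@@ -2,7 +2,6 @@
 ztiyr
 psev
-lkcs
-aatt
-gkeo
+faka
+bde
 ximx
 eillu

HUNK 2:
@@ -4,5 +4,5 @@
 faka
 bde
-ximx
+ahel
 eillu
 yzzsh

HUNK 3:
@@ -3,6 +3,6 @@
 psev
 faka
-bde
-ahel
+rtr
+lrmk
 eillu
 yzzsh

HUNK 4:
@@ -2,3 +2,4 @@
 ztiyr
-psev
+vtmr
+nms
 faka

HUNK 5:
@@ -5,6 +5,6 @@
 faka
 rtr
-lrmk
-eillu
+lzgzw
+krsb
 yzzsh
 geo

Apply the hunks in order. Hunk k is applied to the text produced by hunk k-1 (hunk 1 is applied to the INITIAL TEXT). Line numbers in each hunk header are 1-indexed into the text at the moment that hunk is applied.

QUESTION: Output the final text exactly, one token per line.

Hunk 1: at line 2 remove [lkcs,aatt,gkeo] add [faka,bde] -> 9 lines: nsiaa ztiyr psev faka bde ximx eillu yzzsh geo
Hunk 2: at line 4 remove [ximx] add [ahel] -> 9 lines: nsiaa ztiyr psev faka bde ahel eillu yzzsh geo
Hunk 3: at line 3 remove [bde,ahel] add [rtr,lrmk] -> 9 lines: nsiaa ztiyr psev faka rtr lrmk eillu yzzsh geo
Hunk 4: at line 2 remove [psev] add [vtmr,nms] -> 10 lines: nsiaa ztiyr vtmr nms faka rtr lrmk eillu yzzsh geo
Hunk 5: at line 5 remove [lrmk,eillu] add [lzgzw,krsb] -> 10 lines: nsiaa ztiyr vtmr nms faka rtr lzgzw krsb yzzsh geo

Answer: nsiaa
ztiyr
vtmr
nms
faka
rtr
lzgzw
krsb
yzzsh
geo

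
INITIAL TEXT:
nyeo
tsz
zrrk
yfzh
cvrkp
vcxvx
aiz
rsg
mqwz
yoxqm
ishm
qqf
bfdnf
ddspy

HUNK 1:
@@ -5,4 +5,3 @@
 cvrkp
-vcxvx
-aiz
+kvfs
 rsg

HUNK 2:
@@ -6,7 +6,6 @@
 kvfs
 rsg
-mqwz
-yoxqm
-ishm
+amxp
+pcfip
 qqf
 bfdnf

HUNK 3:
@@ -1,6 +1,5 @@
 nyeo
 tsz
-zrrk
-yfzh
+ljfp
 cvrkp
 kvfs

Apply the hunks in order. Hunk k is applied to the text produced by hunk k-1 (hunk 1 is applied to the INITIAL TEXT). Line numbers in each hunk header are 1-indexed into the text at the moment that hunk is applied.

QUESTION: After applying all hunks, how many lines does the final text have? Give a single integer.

Answer: 11

Derivation:
Hunk 1: at line 5 remove [vcxvx,aiz] add [kvfs] -> 13 lines: nyeo tsz zrrk yfzh cvrkp kvfs rsg mqwz yoxqm ishm qqf bfdnf ddspy
Hunk 2: at line 6 remove [mqwz,yoxqm,ishm] add [amxp,pcfip] -> 12 lines: nyeo tsz zrrk yfzh cvrkp kvfs rsg amxp pcfip qqf bfdnf ddspy
Hunk 3: at line 1 remove [zrrk,yfzh] add [ljfp] -> 11 lines: nyeo tsz ljfp cvrkp kvfs rsg amxp pcfip qqf bfdnf ddspy
Final line count: 11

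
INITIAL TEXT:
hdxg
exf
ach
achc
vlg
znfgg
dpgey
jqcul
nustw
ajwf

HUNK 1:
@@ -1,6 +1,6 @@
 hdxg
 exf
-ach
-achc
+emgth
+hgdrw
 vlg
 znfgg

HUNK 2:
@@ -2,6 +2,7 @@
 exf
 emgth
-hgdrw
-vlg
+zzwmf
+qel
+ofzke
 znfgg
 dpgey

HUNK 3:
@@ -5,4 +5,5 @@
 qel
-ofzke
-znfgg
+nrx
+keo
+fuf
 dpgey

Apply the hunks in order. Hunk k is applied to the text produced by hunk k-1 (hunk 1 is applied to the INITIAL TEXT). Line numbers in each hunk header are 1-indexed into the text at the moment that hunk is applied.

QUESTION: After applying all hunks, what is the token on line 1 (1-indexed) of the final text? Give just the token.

Answer: hdxg

Derivation:
Hunk 1: at line 1 remove [ach,achc] add [emgth,hgdrw] -> 10 lines: hdxg exf emgth hgdrw vlg znfgg dpgey jqcul nustw ajwf
Hunk 2: at line 2 remove [hgdrw,vlg] add [zzwmf,qel,ofzke] -> 11 lines: hdxg exf emgth zzwmf qel ofzke znfgg dpgey jqcul nustw ajwf
Hunk 3: at line 5 remove [ofzke,znfgg] add [nrx,keo,fuf] -> 12 lines: hdxg exf emgth zzwmf qel nrx keo fuf dpgey jqcul nustw ajwf
Final line 1: hdxg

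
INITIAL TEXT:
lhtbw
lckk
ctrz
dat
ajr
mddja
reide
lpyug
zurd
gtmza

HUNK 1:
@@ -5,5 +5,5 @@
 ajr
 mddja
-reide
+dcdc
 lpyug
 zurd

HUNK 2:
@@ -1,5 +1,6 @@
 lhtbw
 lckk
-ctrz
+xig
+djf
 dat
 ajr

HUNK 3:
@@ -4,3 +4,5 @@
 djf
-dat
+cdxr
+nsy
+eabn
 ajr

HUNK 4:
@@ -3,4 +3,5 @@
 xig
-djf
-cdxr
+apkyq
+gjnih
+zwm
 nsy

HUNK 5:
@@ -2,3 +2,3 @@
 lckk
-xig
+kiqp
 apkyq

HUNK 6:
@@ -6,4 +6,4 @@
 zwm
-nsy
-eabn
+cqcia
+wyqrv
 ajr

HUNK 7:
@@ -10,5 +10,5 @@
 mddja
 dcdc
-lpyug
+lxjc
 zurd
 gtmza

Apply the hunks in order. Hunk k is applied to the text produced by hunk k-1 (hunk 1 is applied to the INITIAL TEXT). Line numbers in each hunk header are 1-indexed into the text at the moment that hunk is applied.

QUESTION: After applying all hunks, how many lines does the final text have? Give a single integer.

Hunk 1: at line 5 remove [reide] add [dcdc] -> 10 lines: lhtbw lckk ctrz dat ajr mddja dcdc lpyug zurd gtmza
Hunk 2: at line 1 remove [ctrz] add [xig,djf] -> 11 lines: lhtbw lckk xig djf dat ajr mddja dcdc lpyug zurd gtmza
Hunk 3: at line 4 remove [dat] add [cdxr,nsy,eabn] -> 13 lines: lhtbw lckk xig djf cdxr nsy eabn ajr mddja dcdc lpyug zurd gtmza
Hunk 4: at line 3 remove [djf,cdxr] add [apkyq,gjnih,zwm] -> 14 lines: lhtbw lckk xig apkyq gjnih zwm nsy eabn ajr mddja dcdc lpyug zurd gtmza
Hunk 5: at line 2 remove [xig] add [kiqp] -> 14 lines: lhtbw lckk kiqp apkyq gjnih zwm nsy eabn ajr mddja dcdc lpyug zurd gtmza
Hunk 6: at line 6 remove [nsy,eabn] add [cqcia,wyqrv] -> 14 lines: lhtbw lckk kiqp apkyq gjnih zwm cqcia wyqrv ajr mddja dcdc lpyug zurd gtmza
Hunk 7: at line 10 remove [lpyug] add [lxjc] -> 14 lines: lhtbw lckk kiqp apkyq gjnih zwm cqcia wyqrv ajr mddja dcdc lxjc zurd gtmza
Final line count: 14

Answer: 14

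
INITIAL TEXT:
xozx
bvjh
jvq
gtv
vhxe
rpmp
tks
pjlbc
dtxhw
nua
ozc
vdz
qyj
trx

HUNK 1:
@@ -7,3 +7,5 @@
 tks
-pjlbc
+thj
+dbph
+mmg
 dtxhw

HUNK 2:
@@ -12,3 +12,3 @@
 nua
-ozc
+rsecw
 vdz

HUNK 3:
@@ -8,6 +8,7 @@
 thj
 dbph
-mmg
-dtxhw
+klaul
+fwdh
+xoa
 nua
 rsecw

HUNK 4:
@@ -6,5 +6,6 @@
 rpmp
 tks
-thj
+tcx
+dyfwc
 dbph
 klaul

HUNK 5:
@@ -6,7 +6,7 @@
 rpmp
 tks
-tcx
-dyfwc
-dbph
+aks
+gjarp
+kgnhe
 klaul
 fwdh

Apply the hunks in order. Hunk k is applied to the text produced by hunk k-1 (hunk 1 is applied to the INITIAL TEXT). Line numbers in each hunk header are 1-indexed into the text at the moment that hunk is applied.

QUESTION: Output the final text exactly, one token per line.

Answer: xozx
bvjh
jvq
gtv
vhxe
rpmp
tks
aks
gjarp
kgnhe
klaul
fwdh
xoa
nua
rsecw
vdz
qyj
trx

Derivation:
Hunk 1: at line 7 remove [pjlbc] add [thj,dbph,mmg] -> 16 lines: xozx bvjh jvq gtv vhxe rpmp tks thj dbph mmg dtxhw nua ozc vdz qyj trx
Hunk 2: at line 12 remove [ozc] add [rsecw] -> 16 lines: xozx bvjh jvq gtv vhxe rpmp tks thj dbph mmg dtxhw nua rsecw vdz qyj trx
Hunk 3: at line 8 remove [mmg,dtxhw] add [klaul,fwdh,xoa] -> 17 lines: xozx bvjh jvq gtv vhxe rpmp tks thj dbph klaul fwdh xoa nua rsecw vdz qyj trx
Hunk 4: at line 6 remove [thj] add [tcx,dyfwc] -> 18 lines: xozx bvjh jvq gtv vhxe rpmp tks tcx dyfwc dbph klaul fwdh xoa nua rsecw vdz qyj trx
Hunk 5: at line 6 remove [tcx,dyfwc,dbph] add [aks,gjarp,kgnhe] -> 18 lines: xozx bvjh jvq gtv vhxe rpmp tks aks gjarp kgnhe klaul fwdh xoa nua rsecw vdz qyj trx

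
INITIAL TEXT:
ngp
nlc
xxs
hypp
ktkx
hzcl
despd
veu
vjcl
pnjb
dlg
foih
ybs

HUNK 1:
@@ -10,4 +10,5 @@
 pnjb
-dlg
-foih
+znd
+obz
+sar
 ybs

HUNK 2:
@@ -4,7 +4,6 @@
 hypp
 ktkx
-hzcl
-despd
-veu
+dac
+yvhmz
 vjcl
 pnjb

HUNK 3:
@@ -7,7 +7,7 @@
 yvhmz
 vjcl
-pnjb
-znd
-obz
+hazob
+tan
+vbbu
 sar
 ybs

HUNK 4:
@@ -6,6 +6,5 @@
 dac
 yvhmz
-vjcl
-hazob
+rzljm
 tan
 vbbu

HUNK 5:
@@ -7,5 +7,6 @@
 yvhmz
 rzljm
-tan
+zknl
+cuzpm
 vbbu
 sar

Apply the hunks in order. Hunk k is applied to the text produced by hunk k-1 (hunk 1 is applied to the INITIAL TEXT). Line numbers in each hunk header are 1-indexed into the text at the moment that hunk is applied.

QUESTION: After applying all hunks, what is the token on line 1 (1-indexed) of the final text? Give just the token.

Answer: ngp

Derivation:
Hunk 1: at line 10 remove [dlg,foih] add [znd,obz,sar] -> 14 lines: ngp nlc xxs hypp ktkx hzcl despd veu vjcl pnjb znd obz sar ybs
Hunk 2: at line 4 remove [hzcl,despd,veu] add [dac,yvhmz] -> 13 lines: ngp nlc xxs hypp ktkx dac yvhmz vjcl pnjb znd obz sar ybs
Hunk 3: at line 7 remove [pnjb,znd,obz] add [hazob,tan,vbbu] -> 13 lines: ngp nlc xxs hypp ktkx dac yvhmz vjcl hazob tan vbbu sar ybs
Hunk 4: at line 6 remove [vjcl,hazob] add [rzljm] -> 12 lines: ngp nlc xxs hypp ktkx dac yvhmz rzljm tan vbbu sar ybs
Hunk 5: at line 7 remove [tan] add [zknl,cuzpm] -> 13 lines: ngp nlc xxs hypp ktkx dac yvhmz rzljm zknl cuzpm vbbu sar ybs
Final line 1: ngp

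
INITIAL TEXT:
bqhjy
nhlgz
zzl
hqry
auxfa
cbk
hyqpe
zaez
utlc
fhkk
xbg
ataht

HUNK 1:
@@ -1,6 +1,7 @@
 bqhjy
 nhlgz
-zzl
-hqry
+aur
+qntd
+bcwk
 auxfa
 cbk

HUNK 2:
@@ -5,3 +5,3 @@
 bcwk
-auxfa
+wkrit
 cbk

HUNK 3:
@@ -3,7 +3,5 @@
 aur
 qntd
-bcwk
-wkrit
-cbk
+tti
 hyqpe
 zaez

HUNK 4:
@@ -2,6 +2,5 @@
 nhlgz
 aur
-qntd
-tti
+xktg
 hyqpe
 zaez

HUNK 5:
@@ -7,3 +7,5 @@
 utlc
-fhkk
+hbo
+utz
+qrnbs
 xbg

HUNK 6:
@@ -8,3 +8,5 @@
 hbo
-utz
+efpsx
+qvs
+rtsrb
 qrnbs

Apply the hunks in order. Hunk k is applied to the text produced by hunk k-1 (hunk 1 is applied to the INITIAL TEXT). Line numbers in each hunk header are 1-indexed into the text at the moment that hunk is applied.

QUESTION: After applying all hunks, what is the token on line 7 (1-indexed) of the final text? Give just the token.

Answer: utlc

Derivation:
Hunk 1: at line 1 remove [zzl,hqry] add [aur,qntd,bcwk] -> 13 lines: bqhjy nhlgz aur qntd bcwk auxfa cbk hyqpe zaez utlc fhkk xbg ataht
Hunk 2: at line 5 remove [auxfa] add [wkrit] -> 13 lines: bqhjy nhlgz aur qntd bcwk wkrit cbk hyqpe zaez utlc fhkk xbg ataht
Hunk 3: at line 3 remove [bcwk,wkrit,cbk] add [tti] -> 11 lines: bqhjy nhlgz aur qntd tti hyqpe zaez utlc fhkk xbg ataht
Hunk 4: at line 2 remove [qntd,tti] add [xktg] -> 10 lines: bqhjy nhlgz aur xktg hyqpe zaez utlc fhkk xbg ataht
Hunk 5: at line 7 remove [fhkk] add [hbo,utz,qrnbs] -> 12 lines: bqhjy nhlgz aur xktg hyqpe zaez utlc hbo utz qrnbs xbg ataht
Hunk 6: at line 8 remove [utz] add [efpsx,qvs,rtsrb] -> 14 lines: bqhjy nhlgz aur xktg hyqpe zaez utlc hbo efpsx qvs rtsrb qrnbs xbg ataht
Final line 7: utlc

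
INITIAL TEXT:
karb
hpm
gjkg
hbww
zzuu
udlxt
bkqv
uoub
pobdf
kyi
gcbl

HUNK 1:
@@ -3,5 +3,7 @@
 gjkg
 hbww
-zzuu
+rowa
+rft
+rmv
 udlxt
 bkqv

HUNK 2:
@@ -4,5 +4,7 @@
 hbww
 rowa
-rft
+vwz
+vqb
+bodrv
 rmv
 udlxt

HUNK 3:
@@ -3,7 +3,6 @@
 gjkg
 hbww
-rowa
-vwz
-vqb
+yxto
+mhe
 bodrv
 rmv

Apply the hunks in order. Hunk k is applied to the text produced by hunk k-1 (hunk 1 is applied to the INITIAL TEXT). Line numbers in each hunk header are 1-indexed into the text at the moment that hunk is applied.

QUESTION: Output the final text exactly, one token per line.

Answer: karb
hpm
gjkg
hbww
yxto
mhe
bodrv
rmv
udlxt
bkqv
uoub
pobdf
kyi
gcbl

Derivation:
Hunk 1: at line 3 remove [zzuu] add [rowa,rft,rmv] -> 13 lines: karb hpm gjkg hbww rowa rft rmv udlxt bkqv uoub pobdf kyi gcbl
Hunk 2: at line 4 remove [rft] add [vwz,vqb,bodrv] -> 15 lines: karb hpm gjkg hbww rowa vwz vqb bodrv rmv udlxt bkqv uoub pobdf kyi gcbl
Hunk 3: at line 3 remove [rowa,vwz,vqb] add [yxto,mhe] -> 14 lines: karb hpm gjkg hbww yxto mhe bodrv rmv udlxt bkqv uoub pobdf kyi gcbl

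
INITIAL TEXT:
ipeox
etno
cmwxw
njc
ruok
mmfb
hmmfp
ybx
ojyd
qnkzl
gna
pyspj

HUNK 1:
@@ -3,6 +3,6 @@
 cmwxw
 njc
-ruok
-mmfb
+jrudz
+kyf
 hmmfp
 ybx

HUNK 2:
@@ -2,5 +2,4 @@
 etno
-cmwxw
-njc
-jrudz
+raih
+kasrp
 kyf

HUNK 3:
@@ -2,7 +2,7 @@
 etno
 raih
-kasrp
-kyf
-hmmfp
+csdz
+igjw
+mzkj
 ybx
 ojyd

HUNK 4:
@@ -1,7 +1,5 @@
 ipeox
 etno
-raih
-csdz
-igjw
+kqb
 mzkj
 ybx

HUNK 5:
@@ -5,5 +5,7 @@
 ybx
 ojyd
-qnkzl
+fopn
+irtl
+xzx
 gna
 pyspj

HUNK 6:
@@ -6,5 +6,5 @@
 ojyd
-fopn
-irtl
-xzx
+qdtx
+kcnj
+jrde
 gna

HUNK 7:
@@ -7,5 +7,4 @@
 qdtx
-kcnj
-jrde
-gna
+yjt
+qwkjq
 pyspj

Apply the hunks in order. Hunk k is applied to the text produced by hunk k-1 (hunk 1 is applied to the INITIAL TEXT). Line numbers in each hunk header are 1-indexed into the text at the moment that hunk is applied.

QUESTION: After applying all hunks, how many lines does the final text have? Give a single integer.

Hunk 1: at line 3 remove [ruok,mmfb] add [jrudz,kyf] -> 12 lines: ipeox etno cmwxw njc jrudz kyf hmmfp ybx ojyd qnkzl gna pyspj
Hunk 2: at line 2 remove [cmwxw,njc,jrudz] add [raih,kasrp] -> 11 lines: ipeox etno raih kasrp kyf hmmfp ybx ojyd qnkzl gna pyspj
Hunk 3: at line 2 remove [kasrp,kyf,hmmfp] add [csdz,igjw,mzkj] -> 11 lines: ipeox etno raih csdz igjw mzkj ybx ojyd qnkzl gna pyspj
Hunk 4: at line 1 remove [raih,csdz,igjw] add [kqb] -> 9 lines: ipeox etno kqb mzkj ybx ojyd qnkzl gna pyspj
Hunk 5: at line 5 remove [qnkzl] add [fopn,irtl,xzx] -> 11 lines: ipeox etno kqb mzkj ybx ojyd fopn irtl xzx gna pyspj
Hunk 6: at line 6 remove [fopn,irtl,xzx] add [qdtx,kcnj,jrde] -> 11 lines: ipeox etno kqb mzkj ybx ojyd qdtx kcnj jrde gna pyspj
Hunk 7: at line 7 remove [kcnj,jrde,gna] add [yjt,qwkjq] -> 10 lines: ipeox etno kqb mzkj ybx ojyd qdtx yjt qwkjq pyspj
Final line count: 10

Answer: 10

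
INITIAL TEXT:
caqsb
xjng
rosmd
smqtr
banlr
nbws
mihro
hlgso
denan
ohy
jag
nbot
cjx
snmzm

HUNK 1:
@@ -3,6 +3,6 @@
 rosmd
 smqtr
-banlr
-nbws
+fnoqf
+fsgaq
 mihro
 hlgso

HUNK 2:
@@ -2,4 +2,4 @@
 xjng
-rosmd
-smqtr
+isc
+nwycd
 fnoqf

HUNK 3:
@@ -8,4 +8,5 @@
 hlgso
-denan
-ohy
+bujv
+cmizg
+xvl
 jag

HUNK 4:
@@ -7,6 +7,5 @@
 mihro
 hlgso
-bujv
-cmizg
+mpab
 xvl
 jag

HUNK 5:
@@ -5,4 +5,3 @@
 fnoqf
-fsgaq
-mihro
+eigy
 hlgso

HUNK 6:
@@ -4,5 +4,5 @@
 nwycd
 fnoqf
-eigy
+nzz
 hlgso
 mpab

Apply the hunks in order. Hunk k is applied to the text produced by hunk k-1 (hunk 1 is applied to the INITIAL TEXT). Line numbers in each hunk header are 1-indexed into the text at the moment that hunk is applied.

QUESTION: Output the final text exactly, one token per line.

Hunk 1: at line 3 remove [banlr,nbws] add [fnoqf,fsgaq] -> 14 lines: caqsb xjng rosmd smqtr fnoqf fsgaq mihro hlgso denan ohy jag nbot cjx snmzm
Hunk 2: at line 2 remove [rosmd,smqtr] add [isc,nwycd] -> 14 lines: caqsb xjng isc nwycd fnoqf fsgaq mihro hlgso denan ohy jag nbot cjx snmzm
Hunk 3: at line 8 remove [denan,ohy] add [bujv,cmizg,xvl] -> 15 lines: caqsb xjng isc nwycd fnoqf fsgaq mihro hlgso bujv cmizg xvl jag nbot cjx snmzm
Hunk 4: at line 7 remove [bujv,cmizg] add [mpab] -> 14 lines: caqsb xjng isc nwycd fnoqf fsgaq mihro hlgso mpab xvl jag nbot cjx snmzm
Hunk 5: at line 5 remove [fsgaq,mihro] add [eigy] -> 13 lines: caqsb xjng isc nwycd fnoqf eigy hlgso mpab xvl jag nbot cjx snmzm
Hunk 6: at line 4 remove [eigy] add [nzz] -> 13 lines: caqsb xjng isc nwycd fnoqf nzz hlgso mpab xvl jag nbot cjx snmzm

Answer: caqsb
xjng
isc
nwycd
fnoqf
nzz
hlgso
mpab
xvl
jag
nbot
cjx
snmzm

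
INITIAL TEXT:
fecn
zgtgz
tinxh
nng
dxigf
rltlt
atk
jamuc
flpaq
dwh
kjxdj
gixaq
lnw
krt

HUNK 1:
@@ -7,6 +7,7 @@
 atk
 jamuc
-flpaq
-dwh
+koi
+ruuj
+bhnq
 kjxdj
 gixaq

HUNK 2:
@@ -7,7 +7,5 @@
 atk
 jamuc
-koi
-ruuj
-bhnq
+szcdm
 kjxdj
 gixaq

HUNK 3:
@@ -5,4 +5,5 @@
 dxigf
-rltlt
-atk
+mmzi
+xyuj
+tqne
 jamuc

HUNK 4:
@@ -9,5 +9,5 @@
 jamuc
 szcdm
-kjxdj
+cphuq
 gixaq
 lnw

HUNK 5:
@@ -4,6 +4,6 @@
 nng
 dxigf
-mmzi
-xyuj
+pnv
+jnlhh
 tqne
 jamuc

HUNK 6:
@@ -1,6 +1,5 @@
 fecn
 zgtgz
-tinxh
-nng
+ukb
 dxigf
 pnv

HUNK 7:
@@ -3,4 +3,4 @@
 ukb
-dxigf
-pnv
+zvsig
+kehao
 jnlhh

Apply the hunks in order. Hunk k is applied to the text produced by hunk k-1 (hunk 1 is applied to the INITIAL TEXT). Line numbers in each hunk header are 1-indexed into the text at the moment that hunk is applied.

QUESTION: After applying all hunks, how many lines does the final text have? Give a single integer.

Hunk 1: at line 7 remove [flpaq,dwh] add [koi,ruuj,bhnq] -> 15 lines: fecn zgtgz tinxh nng dxigf rltlt atk jamuc koi ruuj bhnq kjxdj gixaq lnw krt
Hunk 2: at line 7 remove [koi,ruuj,bhnq] add [szcdm] -> 13 lines: fecn zgtgz tinxh nng dxigf rltlt atk jamuc szcdm kjxdj gixaq lnw krt
Hunk 3: at line 5 remove [rltlt,atk] add [mmzi,xyuj,tqne] -> 14 lines: fecn zgtgz tinxh nng dxigf mmzi xyuj tqne jamuc szcdm kjxdj gixaq lnw krt
Hunk 4: at line 9 remove [kjxdj] add [cphuq] -> 14 lines: fecn zgtgz tinxh nng dxigf mmzi xyuj tqne jamuc szcdm cphuq gixaq lnw krt
Hunk 5: at line 4 remove [mmzi,xyuj] add [pnv,jnlhh] -> 14 lines: fecn zgtgz tinxh nng dxigf pnv jnlhh tqne jamuc szcdm cphuq gixaq lnw krt
Hunk 6: at line 1 remove [tinxh,nng] add [ukb] -> 13 lines: fecn zgtgz ukb dxigf pnv jnlhh tqne jamuc szcdm cphuq gixaq lnw krt
Hunk 7: at line 3 remove [dxigf,pnv] add [zvsig,kehao] -> 13 lines: fecn zgtgz ukb zvsig kehao jnlhh tqne jamuc szcdm cphuq gixaq lnw krt
Final line count: 13

Answer: 13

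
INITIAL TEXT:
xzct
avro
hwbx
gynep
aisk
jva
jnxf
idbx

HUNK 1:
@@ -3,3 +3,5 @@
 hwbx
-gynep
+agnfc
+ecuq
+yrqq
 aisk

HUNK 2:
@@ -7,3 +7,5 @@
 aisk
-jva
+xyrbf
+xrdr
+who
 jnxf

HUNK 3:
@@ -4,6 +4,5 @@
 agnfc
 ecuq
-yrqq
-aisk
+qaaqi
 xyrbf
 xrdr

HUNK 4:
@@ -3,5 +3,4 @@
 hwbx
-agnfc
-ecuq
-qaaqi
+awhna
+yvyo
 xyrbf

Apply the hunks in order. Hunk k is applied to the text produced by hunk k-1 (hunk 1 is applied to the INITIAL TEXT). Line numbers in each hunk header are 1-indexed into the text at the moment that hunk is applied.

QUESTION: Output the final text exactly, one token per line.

Hunk 1: at line 3 remove [gynep] add [agnfc,ecuq,yrqq] -> 10 lines: xzct avro hwbx agnfc ecuq yrqq aisk jva jnxf idbx
Hunk 2: at line 7 remove [jva] add [xyrbf,xrdr,who] -> 12 lines: xzct avro hwbx agnfc ecuq yrqq aisk xyrbf xrdr who jnxf idbx
Hunk 3: at line 4 remove [yrqq,aisk] add [qaaqi] -> 11 lines: xzct avro hwbx agnfc ecuq qaaqi xyrbf xrdr who jnxf idbx
Hunk 4: at line 3 remove [agnfc,ecuq,qaaqi] add [awhna,yvyo] -> 10 lines: xzct avro hwbx awhna yvyo xyrbf xrdr who jnxf idbx

Answer: xzct
avro
hwbx
awhna
yvyo
xyrbf
xrdr
who
jnxf
idbx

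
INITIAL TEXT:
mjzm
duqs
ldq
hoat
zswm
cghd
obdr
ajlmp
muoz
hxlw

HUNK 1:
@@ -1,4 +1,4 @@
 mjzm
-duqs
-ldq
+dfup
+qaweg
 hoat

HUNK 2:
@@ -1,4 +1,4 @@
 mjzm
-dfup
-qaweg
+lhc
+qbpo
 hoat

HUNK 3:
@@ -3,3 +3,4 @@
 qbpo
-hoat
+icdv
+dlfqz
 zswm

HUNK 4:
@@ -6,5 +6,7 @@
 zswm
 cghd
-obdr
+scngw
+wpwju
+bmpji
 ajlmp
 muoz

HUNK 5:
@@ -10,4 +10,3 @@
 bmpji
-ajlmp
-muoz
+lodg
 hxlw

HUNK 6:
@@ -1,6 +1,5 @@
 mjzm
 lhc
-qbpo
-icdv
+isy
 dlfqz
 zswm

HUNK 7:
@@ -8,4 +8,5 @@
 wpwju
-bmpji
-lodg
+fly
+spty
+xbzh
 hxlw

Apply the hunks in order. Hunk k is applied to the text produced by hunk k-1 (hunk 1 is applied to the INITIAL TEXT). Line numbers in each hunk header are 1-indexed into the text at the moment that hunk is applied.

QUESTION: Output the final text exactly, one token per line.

Hunk 1: at line 1 remove [duqs,ldq] add [dfup,qaweg] -> 10 lines: mjzm dfup qaweg hoat zswm cghd obdr ajlmp muoz hxlw
Hunk 2: at line 1 remove [dfup,qaweg] add [lhc,qbpo] -> 10 lines: mjzm lhc qbpo hoat zswm cghd obdr ajlmp muoz hxlw
Hunk 3: at line 3 remove [hoat] add [icdv,dlfqz] -> 11 lines: mjzm lhc qbpo icdv dlfqz zswm cghd obdr ajlmp muoz hxlw
Hunk 4: at line 6 remove [obdr] add [scngw,wpwju,bmpji] -> 13 lines: mjzm lhc qbpo icdv dlfqz zswm cghd scngw wpwju bmpji ajlmp muoz hxlw
Hunk 5: at line 10 remove [ajlmp,muoz] add [lodg] -> 12 lines: mjzm lhc qbpo icdv dlfqz zswm cghd scngw wpwju bmpji lodg hxlw
Hunk 6: at line 1 remove [qbpo,icdv] add [isy] -> 11 lines: mjzm lhc isy dlfqz zswm cghd scngw wpwju bmpji lodg hxlw
Hunk 7: at line 8 remove [bmpji,lodg] add [fly,spty,xbzh] -> 12 lines: mjzm lhc isy dlfqz zswm cghd scngw wpwju fly spty xbzh hxlw

Answer: mjzm
lhc
isy
dlfqz
zswm
cghd
scngw
wpwju
fly
spty
xbzh
hxlw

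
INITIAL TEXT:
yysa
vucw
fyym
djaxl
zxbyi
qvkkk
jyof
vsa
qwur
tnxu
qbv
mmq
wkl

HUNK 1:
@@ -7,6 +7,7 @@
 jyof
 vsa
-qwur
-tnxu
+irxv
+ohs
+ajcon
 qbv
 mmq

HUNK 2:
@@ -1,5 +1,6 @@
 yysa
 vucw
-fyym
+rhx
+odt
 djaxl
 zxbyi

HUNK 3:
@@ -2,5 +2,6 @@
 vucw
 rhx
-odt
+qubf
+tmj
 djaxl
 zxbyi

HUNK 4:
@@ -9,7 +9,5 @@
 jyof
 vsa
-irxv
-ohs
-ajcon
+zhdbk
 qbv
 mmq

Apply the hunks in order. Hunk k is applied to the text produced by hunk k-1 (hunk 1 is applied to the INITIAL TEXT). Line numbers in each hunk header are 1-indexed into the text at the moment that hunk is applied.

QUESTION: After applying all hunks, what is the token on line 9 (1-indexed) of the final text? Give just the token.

Hunk 1: at line 7 remove [qwur,tnxu] add [irxv,ohs,ajcon] -> 14 lines: yysa vucw fyym djaxl zxbyi qvkkk jyof vsa irxv ohs ajcon qbv mmq wkl
Hunk 2: at line 1 remove [fyym] add [rhx,odt] -> 15 lines: yysa vucw rhx odt djaxl zxbyi qvkkk jyof vsa irxv ohs ajcon qbv mmq wkl
Hunk 3: at line 2 remove [odt] add [qubf,tmj] -> 16 lines: yysa vucw rhx qubf tmj djaxl zxbyi qvkkk jyof vsa irxv ohs ajcon qbv mmq wkl
Hunk 4: at line 9 remove [irxv,ohs,ajcon] add [zhdbk] -> 14 lines: yysa vucw rhx qubf tmj djaxl zxbyi qvkkk jyof vsa zhdbk qbv mmq wkl
Final line 9: jyof

Answer: jyof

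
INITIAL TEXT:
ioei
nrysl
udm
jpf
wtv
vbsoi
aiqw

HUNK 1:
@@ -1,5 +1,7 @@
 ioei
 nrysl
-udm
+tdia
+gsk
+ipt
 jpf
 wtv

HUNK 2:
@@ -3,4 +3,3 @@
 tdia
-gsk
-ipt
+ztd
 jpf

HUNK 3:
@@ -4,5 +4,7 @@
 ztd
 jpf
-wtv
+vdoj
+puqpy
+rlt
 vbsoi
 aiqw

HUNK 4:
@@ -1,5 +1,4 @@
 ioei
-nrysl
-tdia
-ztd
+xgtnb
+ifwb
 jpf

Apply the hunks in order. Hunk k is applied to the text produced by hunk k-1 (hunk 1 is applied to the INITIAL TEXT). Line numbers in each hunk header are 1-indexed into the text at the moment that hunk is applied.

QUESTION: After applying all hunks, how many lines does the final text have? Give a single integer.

Hunk 1: at line 1 remove [udm] add [tdia,gsk,ipt] -> 9 lines: ioei nrysl tdia gsk ipt jpf wtv vbsoi aiqw
Hunk 2: at line 3 remove [gsk,ipt] add [ztd] -> 8 lines: ioei nrysl tdia ztd jpf wtv vbsoi aiqw
Hunk 3: at line 4 remove [wtv] add [vdoj,puqpy,rlt] -> 10 lines: ioei nrysl tdia ztd jpf vdoj puqpy rlt vbsoi aiqw
Hunk 4: at line 1 remove [nrysl,tdia,ztd] add [xgtnb,ifwb] -> 9 lines: ioei xgtnb ifwb jpf vdoj puqpy rlt vbsoi aiqw
Final line count: 9

Answer: 9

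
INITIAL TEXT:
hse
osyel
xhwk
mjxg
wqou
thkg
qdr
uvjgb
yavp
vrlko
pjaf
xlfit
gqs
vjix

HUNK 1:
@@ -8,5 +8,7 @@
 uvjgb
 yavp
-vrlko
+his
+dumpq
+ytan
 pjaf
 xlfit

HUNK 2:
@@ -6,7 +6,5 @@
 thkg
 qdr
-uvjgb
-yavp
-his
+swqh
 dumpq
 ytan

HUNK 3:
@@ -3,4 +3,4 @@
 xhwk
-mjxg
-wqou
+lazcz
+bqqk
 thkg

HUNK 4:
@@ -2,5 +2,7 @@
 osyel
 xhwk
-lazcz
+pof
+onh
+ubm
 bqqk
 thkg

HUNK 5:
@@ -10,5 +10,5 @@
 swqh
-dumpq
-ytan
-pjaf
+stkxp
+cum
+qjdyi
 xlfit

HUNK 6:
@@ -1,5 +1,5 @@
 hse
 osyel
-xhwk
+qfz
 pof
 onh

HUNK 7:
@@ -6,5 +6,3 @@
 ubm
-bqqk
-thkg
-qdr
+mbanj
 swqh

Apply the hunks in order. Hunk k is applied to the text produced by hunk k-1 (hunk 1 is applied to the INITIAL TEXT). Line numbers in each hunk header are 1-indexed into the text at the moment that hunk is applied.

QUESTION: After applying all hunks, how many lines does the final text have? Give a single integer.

Hunk 1: at line 8 remove [vrlko] add [his,dumpq,ytan] -> 16 lines: hse osyel xhwk mjxg wqou thkg qdr uvjgb yavp his dumpq ytan pjaf xlfit gqs vjix
Hunk 2: at line 6 remove [uvjgb,yavp,his] add [swqh] -> 14 lines: hse osyel xhwk mjxg wqou thkg qdr swqh dumpq ytan pjaf xlfit gqs vjix
Hunk 3: at line 3 remove [mjxg,wqou] add [lazcz,bqqk] -> 14 lines: hse osyel xhwk lazcz bqqk thkg qdr swqh dumpq ytan pjaf xlfit gqs vjix
Hunk 4: at line 2 remove [lazcz] add [pof,onh,ubm] -> 16 lines: hse osyel xhwk pof onh ubm bqqk thkg qdr swqh dumpq ytan pjaf xlfit gqs vjix
Hunk 5: at line 10 remove [dumpq,ytan,pjaf] add [stkxp,cum,qjdyi] -> 16 lines: hse osyel xhwk pof onh ubm bqqk thkg qdr swqh stkxp cum qjdyi xlfit gqs vjix
Hunk 6: at line 1 remove [xhwk] add [qfz] -> 16 lines: hse osyel qfz pof onh ubm bqqk thkg qdr swqh stkxp cum qjdyi xlfit gqs vjix
Hunk 7: at line 6 remove [bqqk,thkg,qdr] add [mbanj] -> 14 lines: hse osyel qfz pof onh ubm mbanj swqh stkxp cum qjdyi xlfit gqs vjix
Final line count: 14

Answer: 14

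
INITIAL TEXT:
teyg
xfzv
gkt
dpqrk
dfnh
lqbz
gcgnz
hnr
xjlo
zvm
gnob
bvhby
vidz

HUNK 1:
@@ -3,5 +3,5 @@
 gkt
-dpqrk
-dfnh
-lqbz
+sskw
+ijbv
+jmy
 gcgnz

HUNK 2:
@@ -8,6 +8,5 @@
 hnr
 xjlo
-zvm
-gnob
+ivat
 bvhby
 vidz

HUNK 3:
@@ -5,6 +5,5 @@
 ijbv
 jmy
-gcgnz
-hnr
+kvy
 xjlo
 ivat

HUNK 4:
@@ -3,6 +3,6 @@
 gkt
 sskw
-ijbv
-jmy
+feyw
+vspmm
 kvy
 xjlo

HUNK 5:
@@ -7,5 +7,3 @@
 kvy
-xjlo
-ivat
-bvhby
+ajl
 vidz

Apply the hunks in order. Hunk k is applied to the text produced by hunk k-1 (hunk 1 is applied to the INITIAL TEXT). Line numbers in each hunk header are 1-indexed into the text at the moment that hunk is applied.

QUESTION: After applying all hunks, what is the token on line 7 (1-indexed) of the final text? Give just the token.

Answer: kvy

Derivation:
Hunk 1: at line 3 remove [dpqrk,dfnh,lqbz] add [sskw,ijbv,jmy] -> 13 lines: teyg xfzv gkt sskw ijbv jmy gcgnz hnr xjlo zvm gnob bvhby vidz
Hunk 2: at line 8 remove [zvm,gnob] add [ivat] -> 12 lines: teyg xfzv gkt sskw ijbv jmy gcgnz hnr xjlo ivat bvhby vidz
Hunk 3: at line 5 remove [gcgnz,hnr] add [kvy] -> 11 lines: teyg xfzv gkt sskw ijbv jmy kvy xjlo ivat bvhby vidz
Hunk 4: at line 3 remove [ijbv,jmy] add [feyw,vspmm] -> 11 lines: teyg xfzv gkt sskw feyw vspmm kvy xjlo ivat bvhby vidz
Hunk 5: at line 7 remove [xjlo,ivat,bvhby] add [ajl] -> 9 lines: teyg xfzv gkt sskw feyw vspmm kvy ajl vidz
Final line 7: kvy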